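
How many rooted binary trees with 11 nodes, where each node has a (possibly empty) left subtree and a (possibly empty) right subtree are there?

There are C_n binary search tree shapes on n keys; with n = 11 that is C_11.
C_11 = C(22,11)/12 = 705432/12 = 58786.

58786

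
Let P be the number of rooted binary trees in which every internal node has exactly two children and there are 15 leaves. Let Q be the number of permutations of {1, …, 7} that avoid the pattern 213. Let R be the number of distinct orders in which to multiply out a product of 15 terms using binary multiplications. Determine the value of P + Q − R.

A full binary tree with L leaves has L−1 internal nodes and is counted by C_{L−1}; L = 15 gives C_14. So P = C_14 = 2674440.
Permutations of [n] avoiding any single length-3 pattern are counted by C_n; here n = 7. So Q = C_7 = 429.
Bracketing 15 factors into binary products is counted by C_{15−1} = C_14. So R = C_14 = 2674440.
P + Q − R = 2674440 + 429 − 2674440 = 429.

429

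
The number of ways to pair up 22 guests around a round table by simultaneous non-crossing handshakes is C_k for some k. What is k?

Non-crossing handshake pairings of 2n people are counted by C_n; 22 people gives n = 11.

11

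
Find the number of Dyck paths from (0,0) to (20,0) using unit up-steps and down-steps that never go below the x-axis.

16796

Paths of 10 up- and 10 down-steps that never dip below the axis are Dyck paths; their count is C_10.
C_10 = C(20,10)/11 = 184756/11 = 16796.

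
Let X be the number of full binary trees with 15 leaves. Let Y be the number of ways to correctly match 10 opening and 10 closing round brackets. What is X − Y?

Full binary trees with 15 leaves have 15−1 = 14 internal nodes, so there are C_14 of them. So X = C_14 = 2674440.
A balanced arrangement of 10 bracket pairs is a Dyck word of semilength 10, so the count is C_10. So Y = C_10 = 16796.
X − Y = 2674440 − 16796 = 2657644.

2657644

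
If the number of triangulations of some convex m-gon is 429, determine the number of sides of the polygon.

9

Triangulations of a convex m-gon are counted by C_{m−2}; 429 = C_7.
So m − 2 = 7, giving m = 9 sides.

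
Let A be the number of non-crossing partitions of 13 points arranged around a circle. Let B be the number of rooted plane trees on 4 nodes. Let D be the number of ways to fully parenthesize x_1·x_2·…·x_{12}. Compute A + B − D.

The non-crossing partitions of [13] form a lattice of size C_13. So A = C_13 = 742900.
Rooted ordered (plane) trees on m nodes have m−1 edges and are counted by C_{m−1}; m = 4 gives C_3. So B = C_3 = 5.
Parenthesizations of m factors correspond to full binary trees with m leaves, counted by C_{m−1}; m = 12 gives C_11. So D = C_11 = 58786.
A + B − D = 742900 + 5 − 58786 = 684119.

684119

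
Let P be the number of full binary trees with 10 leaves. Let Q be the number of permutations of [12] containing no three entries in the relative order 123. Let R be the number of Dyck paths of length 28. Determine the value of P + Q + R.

2887314

Full binary trees with 10 leaves have 10−1 = 9 internal nodes, so there are C_9 of them. So P = C_9 = 4862.
For any fixed pattern of length 3, the pattern-avoiding permutations of [12] number C_12. So Q = C_12 = 208012.
Dyck paths of semilength n (length 2n) are counted by C_n; here n = 14. So R = C_14 = 2674440.
P + Q + R = 4862 + 208012 + 2674440 = 2887314.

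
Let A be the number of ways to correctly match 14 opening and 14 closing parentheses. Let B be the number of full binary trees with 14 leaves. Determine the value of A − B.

A balanced arrangement of 14 bracket pairs is a Dyck word of semilength 14, so the count is C_14. So A = C_14 = 2674440.
Full binary trees with 14 leaves have 14−1 = 13 internal nodes, so there are C_13 of them. So B = C_13 = 742900.
A − B = 2674440 − 742900 = 1931540.

1931540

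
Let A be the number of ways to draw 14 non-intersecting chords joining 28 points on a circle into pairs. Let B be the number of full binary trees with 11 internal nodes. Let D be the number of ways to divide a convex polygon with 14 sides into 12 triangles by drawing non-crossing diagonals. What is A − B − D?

Pairing 28 circle points by 14 non-crossing chords gives C_14 matchings. So A = C_14 = 2674440.
The number of full binary trees on 11 internal nodes is the Catalan number C_11. So B = C_11 = 58786.
The number of triangulations of a 14-gon is the Catalan number C_12 (index = sides − 2). So D = C_12 = 208012.
A − B − D = 2674440 − 58786 − 208012 = 2407642.

2407642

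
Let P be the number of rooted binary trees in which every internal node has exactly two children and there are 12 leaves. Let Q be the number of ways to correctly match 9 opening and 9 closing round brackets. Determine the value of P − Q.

Full binary trees with 12 leaves have 12−1 = 11 internal nodes, so there are C_11 of them. So P = C_11 = 58786.
A balanced arrangement of 9 bracket pairs is a Dyck word of semilength 9, so the count is C_9. So Q = C_9 = 4862.
P − Q = 58786 − 4862 = 53924.

53924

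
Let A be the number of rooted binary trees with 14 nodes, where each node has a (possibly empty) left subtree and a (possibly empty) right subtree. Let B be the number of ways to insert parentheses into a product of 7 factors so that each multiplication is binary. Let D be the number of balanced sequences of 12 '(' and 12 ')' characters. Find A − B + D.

Binary trees (left/right distinguished) on n nodes are counted by C_n; here n = 14. So A = C_14 = 2674440.
Ways to associate a product of 7 factors correspond to binary trees on 7 leaves, so the count is C_6. So B = C_6 = 132.
Balanced strings of n pairs of brackets are counted by C_n; here n = 12. So D = C_12 = 208012.
A − B + D = 2674440 − 132 + 208012 = 2882320.

2882320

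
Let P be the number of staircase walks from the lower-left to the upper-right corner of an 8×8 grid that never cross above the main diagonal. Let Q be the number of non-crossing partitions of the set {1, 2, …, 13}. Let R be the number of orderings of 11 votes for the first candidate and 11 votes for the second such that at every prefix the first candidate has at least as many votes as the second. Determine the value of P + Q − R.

685544

Sub-diagonal monotone paths from (0,0) to (8,8) biject with Dyck paths of semilength 8, giving C_8. So P = C_8 = 1430.
The non-crossing partitions of [13] form a lattice of size C_13. So Q = C_13 = 742900.
Ballot sequences with n votes each where one side never trails are Dyck words, counted by C_n; here n = 11. So R = C_11 = 58786.
P + Q − R = 1430 + 742900 − 58786 = 685544.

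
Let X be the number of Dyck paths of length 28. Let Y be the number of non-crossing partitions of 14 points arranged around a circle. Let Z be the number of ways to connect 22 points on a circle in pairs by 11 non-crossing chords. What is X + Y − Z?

Paths of 14 up- and 14 down-steps that never dip below the axis are Dyck paths; their count is C_14. So X = C_14 = 2674440.
The non-crossing partitions of [14] form a lattice of size C_14. So Y = C_14 = 2674440.
Pairing 22 circle points by 11 non-crossing chords gives C_11 matchings. So Z = C_11 = 58786.
X + Y − Z = 2674440 + 2674440 − 58786 = 5290094.

5290094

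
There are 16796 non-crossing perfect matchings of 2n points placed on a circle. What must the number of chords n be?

10

Non-crossing pairings of 2n points on a circle are counted by C_n. Since C_10 = 16796, the index is 10.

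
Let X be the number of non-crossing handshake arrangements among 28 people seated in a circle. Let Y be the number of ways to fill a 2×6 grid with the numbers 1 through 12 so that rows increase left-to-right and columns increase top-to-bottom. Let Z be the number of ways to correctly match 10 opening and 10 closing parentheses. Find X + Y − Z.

With 28 = 2·14 people, non-crossing handshake pairings are non-crossing perfect matchings on a circle, counted by C_14. So X = C_14 = 2674440.
Standard Young tableaux of shape 2×n are counted by C_n; here n = 6. So Y = C_6 = 132.
With 10 pairs the number of balanced bracket strings is the Catalan number C_10. So Z = C_10 = 16796.
X + Y − Z = 2674440 + 132 − 16796 = 2657776.

2657776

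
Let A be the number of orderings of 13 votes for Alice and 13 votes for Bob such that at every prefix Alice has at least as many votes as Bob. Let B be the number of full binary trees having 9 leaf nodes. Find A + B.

Ballot sequences with n votes each where one side never trails are Dyck words, counted by C_n; here n = 13. So A = C_13 = 742900.
A full binary tree with L leaves has L−1 internal nodes and is counted by C_{L−1}; L = 9 gives C_8. So B = C_8 = 1430.
A + B = 742900 + 1430 = 744330.

744330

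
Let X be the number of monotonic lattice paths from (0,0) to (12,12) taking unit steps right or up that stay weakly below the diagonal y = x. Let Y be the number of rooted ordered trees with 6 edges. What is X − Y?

207880

Monotone paths in an n×n grid that stay weakly below the diagonal are counted by C_n; here n = 12. So X = C_12 = 208012.
A rooted plane tree with 6 edges has 7 nodes, and the count is C_6. So Y = C_6 = 132.
X − Y = 208012 − 132 = 207880.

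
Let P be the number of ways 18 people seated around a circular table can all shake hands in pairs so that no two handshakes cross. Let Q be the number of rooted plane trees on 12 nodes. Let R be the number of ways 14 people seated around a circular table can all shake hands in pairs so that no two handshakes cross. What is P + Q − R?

63219

Non-crossing handshake pairings of 2n people are counted by C_n; 18 people gives n = 9. So P = C_9 = 4862.
Rooted ordered (plane) trees on m nodes have m−1 edges and are counted by C_{m−1}; m = 12 gives C_11. So Q = C_11 = 58786.
Non-crossing handshake pairings of 2n people are counted by C_n; 14 people gives n = 7. So R = C_7 = 429.
P + Q − R = 4862 + 58786 − 429 = 63219.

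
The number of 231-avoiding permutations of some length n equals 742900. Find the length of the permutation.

Permutations of [n] avoiding a fixed length-3 pattern are counted by C_n; 742900 = C_13.

13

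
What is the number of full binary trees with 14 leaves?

742900

A full binary tree with L leaves has L−1 internal nodes and is counted by C_{L−1}; L = 14 gives C_13.
C_13 = C(26,13)/14 = 10400600/14 = 742900.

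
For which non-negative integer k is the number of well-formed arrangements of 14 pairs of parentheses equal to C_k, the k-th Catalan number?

14

With 14 pairs the number of balanced bracket strings is the Catalan number C_14.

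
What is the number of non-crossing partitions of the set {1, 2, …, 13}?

742900

Non-crossing partitions of an n-element set are counted by C_n; here n = 13.
C_13 = C(26,13)/14 = 10400600/14 = 742900.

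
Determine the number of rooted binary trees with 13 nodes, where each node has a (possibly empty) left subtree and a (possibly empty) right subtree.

742900

There are C_n binary search tree shapes on n keys; with n = 13 that is C_13.
C_13 = C(26,13)/14 = 10400600/14 = 742900.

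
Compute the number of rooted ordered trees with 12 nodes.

58786

A rooted plane tree on 12 nodes has 11 edges, and such trees are counted by C_11.
C_11 = C(22,11)/12 = 705432/12 = 58786.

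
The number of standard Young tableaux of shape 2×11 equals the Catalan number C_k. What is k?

Standard Young tableaux of shape 2×n are counted by C_n; here n = 11.

11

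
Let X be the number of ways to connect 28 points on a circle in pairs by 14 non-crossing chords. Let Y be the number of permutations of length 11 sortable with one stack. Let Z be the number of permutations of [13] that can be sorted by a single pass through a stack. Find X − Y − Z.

1872754

Non-crossing perfect matchings of 2n points on a circle are counted by C_n; with 28 points, n = 14. So X = C_14 = 2674440.
By Knuth's characterisation, the stack-sortable permutations of length 11 are the 231-avoiders, numbering C_11. So Y = C_11 = 58786.
By Knuth's characterisation, the stack-sortable permutations of length 13 are the 231-avoiders, numbering C_13. So Z = C_13 = 742900.
X − Y − Z = 2674440 − 58786 − 742900 = 1872754.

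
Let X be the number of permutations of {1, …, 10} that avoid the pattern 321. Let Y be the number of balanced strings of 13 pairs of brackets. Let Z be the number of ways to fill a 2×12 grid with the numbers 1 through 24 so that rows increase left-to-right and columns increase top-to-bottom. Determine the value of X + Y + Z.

For any fixed pattern of length 3, the pattern-avoiding permutations of [10] number C_10. So X = C_10 = 16796.
A balanced arrangement of 13 bracket pairs is a Dyck word of semilength 13, so the count is C_13. So Y = C_13 = 742900.
By the hook-length formula (or a Dyck-path bijection), SYT of shape 2×12 number C_12. So Z = C_12 = 208012.
X + Y + Z = 16796 + 742900 + 208012 = 967708.

967708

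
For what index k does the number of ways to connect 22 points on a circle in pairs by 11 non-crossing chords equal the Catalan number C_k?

Non-crossing perfect matchings of 2n points on a circle are counted by C_n; with 22 points, n = 11.

11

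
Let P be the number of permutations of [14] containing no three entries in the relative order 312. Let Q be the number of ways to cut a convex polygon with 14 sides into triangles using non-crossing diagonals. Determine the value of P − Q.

For any fixed pattern of length 3, the pattern-avoiding permutations of [14] number C_14. So P = C_14 = 2674440.
A convex 14-gon is triangulated into 12 triangles, and the number of such triangulations is the Catalan number C_{14−2} = C_12. So Q = C_12 = 208012.
P − Q = 2674440 − 208012 = 2466428.

2466428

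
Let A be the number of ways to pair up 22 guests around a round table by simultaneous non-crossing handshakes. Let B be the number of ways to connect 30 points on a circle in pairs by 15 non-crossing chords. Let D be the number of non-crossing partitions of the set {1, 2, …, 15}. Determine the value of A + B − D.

Non-crossing handshake pairings of 2n people are counted by C_n; 22 people gives n = 11. So A = C_11 = 58786.
Pairing 30 circle points by 15 non-crossing chords gives C_15 matchings. So B = C_15 = 9694845.
The non-crossing partitions of [15] form a lattice of size C_15. So D = C_15 = 9694845.
A + B − D = 58786 + 9694845 − 9694845 = 58786.

58786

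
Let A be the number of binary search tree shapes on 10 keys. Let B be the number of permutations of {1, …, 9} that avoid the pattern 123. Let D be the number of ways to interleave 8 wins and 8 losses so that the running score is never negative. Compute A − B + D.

13364

Binary trees (left/right distinguished) on n nodes are counted by C_n; here n = 10. So A = C_10 = 16796.
Permutations of [n] avoiding any single length-3 pattern are counted by C_n; here n = 9. So B = C_9 = 4862.
Ballot sequences with n votes each where one side never trails are Dyck words, counted by C_n; here n = 8. So D = C_8 = 1430.
A − B + D = 16796 − 4862 + 1430 = 13364.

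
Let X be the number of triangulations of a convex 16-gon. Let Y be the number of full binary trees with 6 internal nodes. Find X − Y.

The number of triangulations of a 16-gon is the Catalan number C_14 (index = sides − 2). So X = C_14 = 2674440.
Full binary trees with n internal nodes are counted by C_n; here n = 6. So Y = C_6 = 132.
X − Y = 2674440 − 132 = 2674308.

2674308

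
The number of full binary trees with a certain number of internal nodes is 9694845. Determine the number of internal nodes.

15

Full binary trees with n internal nodes are counted by C_n. The Catalan number equal to 9694845 is C_15.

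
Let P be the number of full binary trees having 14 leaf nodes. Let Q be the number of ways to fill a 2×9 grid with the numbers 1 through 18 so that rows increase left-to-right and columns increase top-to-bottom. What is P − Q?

738038

A full binary tree with L leaves has L−1 internal nodes and is counted by C_{L−1}; L = 14 gives C_13. So P = C_13 = 742900.
By the hook-length formula (or a Dyck-path bijection), SYT of shape 2×9 number C_9. So Q = C_9 = 4862.
P − Q = 742900 − 4862 = 738038.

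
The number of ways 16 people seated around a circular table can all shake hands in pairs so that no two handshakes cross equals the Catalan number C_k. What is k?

8

Non-crossing handshake pairings of 2n people are counted by C_n; 16 people gives n = 8.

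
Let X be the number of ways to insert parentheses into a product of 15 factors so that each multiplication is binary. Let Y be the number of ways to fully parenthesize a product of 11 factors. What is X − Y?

2657644

Bracketing 15 factors into binary products is counted by C_{15−1} = C_14. So X = C_14 = 2674440.
Bracketing 11 factors into binary products is counted by C_{11−1} = C_10. So Y = C_10 = 16796.
X − Y = 2674440 − 16796 = 2657644.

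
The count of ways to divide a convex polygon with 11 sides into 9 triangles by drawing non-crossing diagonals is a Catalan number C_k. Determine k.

Triangulations of a convex m-gon are counted by C_{m−2}; with m = 11 this is C_9.

9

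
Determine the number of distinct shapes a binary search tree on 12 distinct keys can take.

Rooted binary trees with 12 nodes (each child slot possibly empty) number C_12.
C_12 = C_11 · 2(2·11+1)/(11+2) = 58786 · 46/13 = 208012.

208012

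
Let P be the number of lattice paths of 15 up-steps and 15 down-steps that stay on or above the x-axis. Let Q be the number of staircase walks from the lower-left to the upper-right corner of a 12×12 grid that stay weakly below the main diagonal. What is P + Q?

Dyck paths of semilength n (length 2n) are counted by C_n; here n = 15. So P = C_15 = 9694845.
Monotone paths in an n×n grid that stay weakly below the diagonal are counted by C_n; here n = 12. So Q = C_12 = 208012.
P + Q = 9694845 + 208012 = 9902857.

9902857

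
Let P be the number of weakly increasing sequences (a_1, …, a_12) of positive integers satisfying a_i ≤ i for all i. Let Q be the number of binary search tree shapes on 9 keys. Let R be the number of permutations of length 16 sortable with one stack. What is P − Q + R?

35560820

Such sub-staircase sequences of length n are counted by C_n; here n = 12. So P = C_12 = 208012.
Binary trees (left/right distinguished) on n nodes are counted by C_n; here n = 9. So Q = C_9 = 4862.
Stack-sortable permutations are exactly the 231-avoiding ones, counted by C_n; here n = 16. So R = C_16 = 35357670.
P − Q + R = 208012 − 4862 + 35357670 = 35560820.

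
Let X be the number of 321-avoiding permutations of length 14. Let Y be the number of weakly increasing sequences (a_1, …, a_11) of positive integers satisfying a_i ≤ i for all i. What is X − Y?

2615654

For any fixed pattern of length 3, the pattern-avoiding permutations of [14] number C_14. So X = C_14 = 2674440.
Weakly increasing sequences with a_i ≤ i biject with Dyck paths of semilength 11, so there are C_11. So Y = C_11 = 58786.
X − Y = 2674440 − 58786 = 2615654.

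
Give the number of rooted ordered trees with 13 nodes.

Rooted ordered (plane) trees on m nodes have m−1 edges and are counted by C_{m−1}; m = 13 gives C_12.
C_12 = C(24,12)/13 = 2704156/13 = 208012.

208012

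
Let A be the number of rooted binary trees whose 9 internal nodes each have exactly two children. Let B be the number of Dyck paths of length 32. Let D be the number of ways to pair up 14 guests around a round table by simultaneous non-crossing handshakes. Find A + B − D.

Full binary trees with n internal nodes are counted by C_n; here n = 9. So A = C_9 = 4862.
Dyck paths of semilength n (length 2n) are counted by C_n; here n = 16. So B = C_16 = 35357670.
Non-crossing handshake pairings of 2n people are counted by C_n; 14 people gives n = 7. So D = C_7 = 429.
A + B − D = 4862 + 35357670 − 429 = 35362103.

35362103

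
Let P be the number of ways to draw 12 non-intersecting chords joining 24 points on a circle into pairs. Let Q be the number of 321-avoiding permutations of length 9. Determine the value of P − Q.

203150

Pairing 24 circle points by 12 non-crossing chords gives C_12 matchings. So P = C_12 = 208012.
Permutations of [n] avoiding any single length-3 pattern are counted by C_n; here n = 9. So Q = C_9 = 4862.
P − Q = 208012 − 4862 = 203150.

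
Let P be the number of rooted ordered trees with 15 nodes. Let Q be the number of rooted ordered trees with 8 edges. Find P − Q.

2673010

A rooted plane tree on 15 nodes has 14 edges, and such trees are counted by C_14. So P = C_14 = 2674440.
Rooted ordered trees with n edges are counted by C_n; here n = 8. So Q = C_8 = 1430.
P − Q = 2674440 − 1430 = 2673010.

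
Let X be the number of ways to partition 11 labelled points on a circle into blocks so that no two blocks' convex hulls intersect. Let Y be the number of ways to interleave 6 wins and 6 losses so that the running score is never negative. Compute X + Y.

Non-crossing partitions of an n-element set are counted by C_n; here n = 11. So X = C_11 = 58786.
Ballot sequences with n votes each where one side never trails are Dyck words, counted by C_n; here n = 6. So Y = C_6 = 132.
X + Y = 58786 + 132 = 58918.

58918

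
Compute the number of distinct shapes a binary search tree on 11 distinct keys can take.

Binary trees (left/right distinguished) on n nodes are counted by C_n; here n = 11.
C_11 = C(22,11)/12 = 705432/12 = 58786.

58786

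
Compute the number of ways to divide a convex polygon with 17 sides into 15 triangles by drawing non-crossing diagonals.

A convex 17-gon is triangulated into 15 triangles, and the number of such triangulations is the Catalan number C_{17−2} = C_15.
C_15 = C(30,15)/16 = 155117520/16 = 9694845.

9694845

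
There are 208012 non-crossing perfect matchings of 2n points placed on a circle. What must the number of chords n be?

Non-crossing pairings of 2n points on a circle are counted by C_n. Since C_12 = 208012, the index is 12.

12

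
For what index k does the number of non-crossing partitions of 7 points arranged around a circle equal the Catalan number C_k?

The non-crossing partitions of [7] form a lattice of size C_7.

7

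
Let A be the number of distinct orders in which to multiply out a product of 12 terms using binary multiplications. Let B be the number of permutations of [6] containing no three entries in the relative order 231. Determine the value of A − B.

58654

Bracketing 12 factors into binary products is counted by C_{12−1} = C_11. So A = C_11 = 58786.
Permutations of [n] avoiding any single length-3 pattern are counted by C_n; here n = 6. So B = C_6 = 132.
A − B = 58786 − 132 = 58654.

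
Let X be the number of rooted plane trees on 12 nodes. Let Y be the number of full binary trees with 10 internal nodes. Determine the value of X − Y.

A rooted plane tree on 12 nodes has 11 edges, and such trees are counted by C_11. So X = C_11 = 58786.
The number of full binary trees on 10 internal nodes is the Catalan number C_10. So Y = C_10 = 16796.
X − Y = 58786 − 16796 = 41990.

41990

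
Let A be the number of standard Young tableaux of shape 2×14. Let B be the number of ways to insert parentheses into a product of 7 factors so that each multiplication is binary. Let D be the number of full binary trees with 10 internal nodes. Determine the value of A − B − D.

Standard Young tableaux of shape 2×n are counted by C_n; here n = 14. So A = C_14 = 2674440.
Bracketing 7 factors into binary products is counted by C_{7−1} = C_6. So B = C_6 = 132.
The number of full binary trees on 10 internal nodes is the Catalan number C_10. So D = C_10 = 16796.
A − B − D = 2674440 − 132 − 16796 = 2657512.

2657512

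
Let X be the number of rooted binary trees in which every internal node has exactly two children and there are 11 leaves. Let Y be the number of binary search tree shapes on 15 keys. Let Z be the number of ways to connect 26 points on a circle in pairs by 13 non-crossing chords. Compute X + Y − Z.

8968741

A full binary tree with L leaves has L−1 internal nodes and is counted by C_{L−1}; L = 11 gives C_10. So X = C_10 = 16796.
Binary trees (left/right distinguished) on n nodes are counted by C_n; here n = 15. So Y = C_15 = 9694845.
Pairing 26 circle points by 13 non-crossing chords gives C_13 matchings. So Z = C_13 = 742900.
X + Y − Z = 16796 + 9694845 − 742900 = 8968741.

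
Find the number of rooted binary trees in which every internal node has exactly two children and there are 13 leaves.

208012

A full binary tree with L leaves has L−1 internal nodes and is counted by C_{L−1}; L = 13 gives C_12.
C_12 = C(24,12)/13 = 2704156/13 = 208012.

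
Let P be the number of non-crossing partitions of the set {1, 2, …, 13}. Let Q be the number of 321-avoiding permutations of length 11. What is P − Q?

The non-crossing partitions of [13] form a lattice of size C_13. So P = C_13 = 742900.
Permutations of [n] avoiding any single length-3 pattern are counted by C_n; here n = 11. So Q = C_11 = 58786.
P − Q = 742900 − 58786 = 684114.

684114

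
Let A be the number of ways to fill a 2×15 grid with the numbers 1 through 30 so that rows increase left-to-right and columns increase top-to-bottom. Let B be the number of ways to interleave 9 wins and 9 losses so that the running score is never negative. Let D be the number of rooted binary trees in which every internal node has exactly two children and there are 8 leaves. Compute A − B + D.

9690412

Standard Young tableaux of shape 2×n are counted by C_n; here n = 15. So A = C_15 = 9694845.
Ballot sequences with n votes each where one side never trails are Dyck words, counted by C_n; here n = 9. So B = C_9 = 4862.
Full binary trees with 8 leaves have 8−1 = 7 internal nodes, so there are C_7 of them. So D = C_7 = 429.
A − B + D = 9694845 − 4862 + 429 = 9690412.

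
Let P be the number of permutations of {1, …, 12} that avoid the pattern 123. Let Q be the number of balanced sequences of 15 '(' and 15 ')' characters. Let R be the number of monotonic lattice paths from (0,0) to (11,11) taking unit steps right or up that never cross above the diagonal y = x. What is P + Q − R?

9844071

Permutations of [n] avoiding any single length-3 pattern are counted by C_n; here n = 12. So P = C_12 = 208012.
A balanced arrangement of 15 bracket pairs is a Dyck word of semilength 15, so the count is C_15. So Q = C_15 = 9694845.
Monotone paths in an n×n grid that stay weakly below the diagonal are counted by C_n; here n = 11. So R = C_11 = 58786.
P + Q − R = 208012 + 9694845 − 58786 = 9844071.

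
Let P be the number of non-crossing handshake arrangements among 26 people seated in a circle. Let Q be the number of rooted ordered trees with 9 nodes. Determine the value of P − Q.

741470

Non-crossing handshake pairings of 2n people are counted by C_n; 26 people gives n = 13. So P = C_13 = 742900.
A rooted plane tree on 9 nodes has 8 edges, and such trees are counted by C_8. So Q = C_8 = 1430.
P − Q = 742900 − 1430 = 741470.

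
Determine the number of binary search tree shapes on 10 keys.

16796

Binary trees (left/right distinguished) on n nodes are counted by C_n; here n = 10.
C_10 = C_9 · 2(2·9+1)/(9+2) = 4862 · 38/11 = 16796.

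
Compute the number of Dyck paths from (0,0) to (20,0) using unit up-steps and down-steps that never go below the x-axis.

16796

A Dyck path with 10 up-steps and 10 down-steps has semilength 10, so there are C_10 of them.
C_10 = C(20,10)/11 = 184756/11 = 16796.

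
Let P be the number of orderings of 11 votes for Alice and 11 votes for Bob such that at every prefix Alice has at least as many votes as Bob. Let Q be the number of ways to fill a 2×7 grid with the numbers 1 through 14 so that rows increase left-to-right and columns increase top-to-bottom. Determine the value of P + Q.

59215

Ballot sequences with n votes each where one side never trails are Dyck words, counted by C_n; here n = 11. So P = C_11 = 58786.
By the hook-length formula (or a Dyck-path bijection), SYT of shape 2×7 number C_7. So Q = C_7 = 429.
P + Q = 58786 + 429 = 59215.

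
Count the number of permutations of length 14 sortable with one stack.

2674440

By Knuth's characterisation, the stack-sortable permutations of length 14 are the 231-avoiders, numbering C_14.
C_14 = 2674440.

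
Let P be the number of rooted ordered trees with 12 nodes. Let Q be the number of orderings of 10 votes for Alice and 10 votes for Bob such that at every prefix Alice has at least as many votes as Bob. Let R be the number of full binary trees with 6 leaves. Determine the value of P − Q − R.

41948

A rooted plane tree on 12 nodes has 11 edges, and such trees are counted by C_11. So P = C_11 = 58786.
Reading a vote for the leader as '(' and for the other as ')' turns such a sequence into a balanced string of 10 pairs, so the count is C_10. So Q = C_10 = 16796.
Full binary trees with 6 leaves have 6−1 = 5 internal nodes, so there are C_5 of them. So R = C_5 = 42.
P − Q − R = 58786 − 16796 − 42 = 41948.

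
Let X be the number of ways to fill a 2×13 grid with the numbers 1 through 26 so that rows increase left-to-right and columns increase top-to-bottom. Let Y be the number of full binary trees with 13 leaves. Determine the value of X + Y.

Standard Young tableaux of shape 2×n are counted by C_n; here n = 13. So X = C_13 = 742900.
Full binary trees with 13 leaves have 13−1 = 12 internal nodes, so there are C_12 of them. So Y = C_12 = 208012.
X + Y = 742900 + 208012 = 950912.

950912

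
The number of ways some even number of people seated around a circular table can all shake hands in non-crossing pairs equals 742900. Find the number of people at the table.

26

Non-crossing handshake pairings of 2n people are counted by C_n. The Catalan number equal to 742900 is C_13.
So n = 13, and there are 2n = 26 people.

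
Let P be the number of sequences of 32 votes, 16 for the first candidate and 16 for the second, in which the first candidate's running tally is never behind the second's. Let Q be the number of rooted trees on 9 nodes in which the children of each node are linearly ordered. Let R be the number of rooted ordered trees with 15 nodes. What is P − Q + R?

38030680

Reading a vote for the leader as '(' and for the other as ')' turns such a sequence into a balanced string of 16 pairs, so the count is C_16. So P = C_16 = 35357670.
Rooted ordered (plane) trees on m nodes have m−1 edges and are counted by C_{m−1}; m = 9 gives C_8. So Q = C_8 = 1430.
Rooted ordered (plane) trees on m nodes have m−1 edges and are counted by C_{m−1}; m = 15 gives C_14. So R = C_14 = 2674440.
P − Q + R = 35357670 − 1430 + 2674440 = 38030680.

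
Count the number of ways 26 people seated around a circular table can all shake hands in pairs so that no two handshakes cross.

742900

Non-crossing handshake pairings of 2n people are counted by C_n; 26 people gives n = 13.
C_13 = C(26,13)/14 = 10400600/14 = 742900.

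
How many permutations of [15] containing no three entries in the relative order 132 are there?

9694845

Permutations of [n] avoiding any single length-3 pattern are counted by C_n; here n = 15.
C_15 = 9694845.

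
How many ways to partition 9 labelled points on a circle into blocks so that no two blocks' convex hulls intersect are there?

4862

Non-crossing partitions of an n-element set are counted by C_n; here n = 9.
C_9 = C(18,9)/10 = 48620/10 = 4862.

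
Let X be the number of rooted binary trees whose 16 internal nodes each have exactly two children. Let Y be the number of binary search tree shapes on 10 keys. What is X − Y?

The number of full binary trees on 16 internal nodes is the Catalan number C_16. So X = C_16 = 35357670.
There are C_n binary search tree shapes on n keys; with n = 10 that is C_10. So Y = C_10 = 16796.
X − Y = 35357670 − 16796 = 35340874.

35340874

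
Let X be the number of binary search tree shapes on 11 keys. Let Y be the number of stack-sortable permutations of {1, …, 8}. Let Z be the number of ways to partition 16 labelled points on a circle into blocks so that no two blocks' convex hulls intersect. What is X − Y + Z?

35415026

There are C_n binary search tree shapes on n keys; with n = 11 that is C_11. So X = C_11 = 58786.
By Knuth's characterisation, the stack-sortable permutations of length 8 are the 231-avoiders, numbering C_8. So Y = C_8 = 1430.
The non-crossing partitions of [16] form a lattice of size C_16. So Z = C_16 = 35357670.
X − Y + Z = 58786 − 1430 + 35357670 = 35415026.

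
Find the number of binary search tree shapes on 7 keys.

Binary trees (left/right distinguished) on n nodes are counted by C_n; here n = 7.
C_7 = C(14,7)/8 = 3432/8 = 429.

429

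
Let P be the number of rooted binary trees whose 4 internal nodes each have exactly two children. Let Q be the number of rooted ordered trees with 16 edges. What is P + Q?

35357684

The number of full binary trees on 4 internal nodes is the Catalan number C_4. So P = C_4 = 14.
A rooted plane tree with 16 edges has 17 nodes, and the count is C_16. So Q = C_16 = 35357670.
P + Q = 14 + 35357670 = 35357684.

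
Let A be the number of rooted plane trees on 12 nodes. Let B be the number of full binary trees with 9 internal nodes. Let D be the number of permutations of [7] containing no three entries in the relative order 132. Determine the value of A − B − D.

53495

Rooted ordered (plane) trees on m nodes have m−1 edges and are counted by C_{m−1}; m = 12 gives C_11. So A = C_11 = 58786.
The number of full binary trees on 9 internal nodes is the Catalan number C_9. So B = C_9 = 4862.
For any fixed pattern of length 3, the pattern-avoiding permutations of [7] number C_7. So D = C_7 = 429.
A − B − D = 58786 − 4862 − 429 = 53495.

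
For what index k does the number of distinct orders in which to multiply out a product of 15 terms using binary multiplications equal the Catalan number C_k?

14

Parenthesizations of m factors correspond to full binary trees with m leaves, counted by C_{m−1}; m = 15 gives C_14.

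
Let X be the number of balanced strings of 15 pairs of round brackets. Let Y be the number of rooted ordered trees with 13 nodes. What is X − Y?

9486833

Balanced strings of n pairs of brackets are counted by C_n; here n = 15. So X = C_15 = 9694845.
A rooted plane tree on 13 nodes has 12 edges, and such trees are counted by C_12. So Y = C_12 = 208012.
X − Y = 9694845 − 208012 = 9486833.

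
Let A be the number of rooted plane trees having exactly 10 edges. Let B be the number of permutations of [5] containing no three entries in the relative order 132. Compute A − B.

A rooted plane tree with 10 edges has 11 nodes, and the count is C_10. So A = C_10 = 16796.
Permutations of [n] avoiding any single length-3 pattern are counted by C_n; here n = 5. So B = C_5 = 42.
A − B = 16796 − 42 = 16754.

16754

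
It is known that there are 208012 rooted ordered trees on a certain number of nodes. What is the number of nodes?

13

Rooted ordered trees on m nodes are counted by C_{m−1}; 208012 = C_12.
So the index is 12, and the number of nodes is 12 + 1 = 13.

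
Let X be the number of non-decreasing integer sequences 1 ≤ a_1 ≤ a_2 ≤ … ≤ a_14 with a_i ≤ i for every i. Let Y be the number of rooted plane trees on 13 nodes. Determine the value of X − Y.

2466428

Weakly increasing sequences with a_i ≤ i biject with Dyck paths of semilength 14, so there are C_14. So X = C_14 = 2674440.
Rooted ordered (plane) trees on m nodes have m−1 edges and are counted by C_{m−1}; m = 13 gives C_12. So Y = C_12 = 208012.
X − Y = 2674440 − 208012 = 2466428.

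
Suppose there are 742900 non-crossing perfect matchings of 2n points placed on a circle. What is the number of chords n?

Non-crossing pairings of 2n points on a circle are counted by C_n. The Catalan number equal to 742900 is C_13.

13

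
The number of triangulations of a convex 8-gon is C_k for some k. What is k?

A convex 8-gon is triangulated into 6 triangles, and the number of such triangulations is the Catalan number C_{8−2} = C_6.

6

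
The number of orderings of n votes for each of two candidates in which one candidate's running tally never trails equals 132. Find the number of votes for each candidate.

Such ballot sequences with n votes each are counted by C_n. Since C_6 = 132, the index is 6.

6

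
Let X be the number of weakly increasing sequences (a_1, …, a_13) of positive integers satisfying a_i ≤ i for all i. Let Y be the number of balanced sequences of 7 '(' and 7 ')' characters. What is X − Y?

742471

Weakly increasing sequences with a_i ≤ i biject with Dyck paths of semilength 13, so there are C_13. So X = C_13 = 742900.
A balanced arrangement of 7 bracket pairs is a Dyck word of semilength 7, so the count is C_7. So Y = C_7 = 429.
X − Y = 742900 − 429 = 742471.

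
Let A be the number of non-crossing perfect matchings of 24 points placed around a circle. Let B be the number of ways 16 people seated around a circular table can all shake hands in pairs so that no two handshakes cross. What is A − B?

Non-crossing perfect matchings of 2n points on a circle are counted by C_n; with 24 points, n = 12. So A = C_12 = 208012.
Non-crossing handshake pairings of 2n people are counted by C_n; 16 people gives n = 8. So B = C_8 = 1430.
A − B = 208012 − 1430 = 206582.

206582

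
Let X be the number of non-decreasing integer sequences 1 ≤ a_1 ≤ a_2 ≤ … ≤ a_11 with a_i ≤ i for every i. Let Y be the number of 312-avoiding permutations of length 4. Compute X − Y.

58772

Such sub-staircase sequences of length n are counted by C_n; here n = 11. So X = C_11 = 58786.
Permutations of [n] avoiding any single length-3 pattern are counted by C_n; here n = 4. So Y = C_4 = 14.
X − Y = 58786 − 14 = 58772.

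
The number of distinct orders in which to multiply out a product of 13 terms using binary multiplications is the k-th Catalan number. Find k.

12

Parenthesizations of m factors correspond to full binary trees with m leaves, counted by C_{m−1}; m = 13 gives C_12.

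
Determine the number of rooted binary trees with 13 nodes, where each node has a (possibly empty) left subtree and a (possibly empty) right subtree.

742900

Rooted binary trees with 13 nodes (each child slot possibly empty) number C_13.
C_13 = C(26,13)/14 = 10400600/14 = 742900.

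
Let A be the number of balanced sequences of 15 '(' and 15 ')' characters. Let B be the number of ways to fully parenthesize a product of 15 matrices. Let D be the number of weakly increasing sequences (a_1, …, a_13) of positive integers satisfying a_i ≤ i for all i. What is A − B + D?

A balanced arrangement of 15 bracket pairs is a Dyck word of semilength 15, so the count is C_15. So A = C_15 = 9694845.
Parenthesizations of m factors correspond to full binary trees with m leaves, counted by C_{m−1}; m = 15 gives C_14. So B = C_14 = 2674440.
Such sub-staircase sequences of length n are counted by C_n; here n = 13. So D = C_13 = 742900.
A − B + D = 9694845 − 2674440 + 742900 = 7763305.

7763305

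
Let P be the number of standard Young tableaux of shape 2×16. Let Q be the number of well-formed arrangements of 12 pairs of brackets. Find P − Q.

By the hook-length formula (or a Dyck-path bijection), SYT of shape 2×16 number C_16. So P = C_16 = 35357670.
A balanced arrangement of 12 bracket pairs is a Dyck word of semilength 12, so the count is C_12. So Q = C_12 = 208012.
P − Q = 35357670 − 208012 = 35149658.

35149658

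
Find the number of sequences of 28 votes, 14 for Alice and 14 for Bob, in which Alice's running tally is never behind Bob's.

Ballot sequences with n votes each where one side never trails are Dyck words, counted by C_n; here n = 14.
C_14 = C_13 · 2(2·13+1)/(13+2) = 742900 · 54/15 = 2674440.

2674440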